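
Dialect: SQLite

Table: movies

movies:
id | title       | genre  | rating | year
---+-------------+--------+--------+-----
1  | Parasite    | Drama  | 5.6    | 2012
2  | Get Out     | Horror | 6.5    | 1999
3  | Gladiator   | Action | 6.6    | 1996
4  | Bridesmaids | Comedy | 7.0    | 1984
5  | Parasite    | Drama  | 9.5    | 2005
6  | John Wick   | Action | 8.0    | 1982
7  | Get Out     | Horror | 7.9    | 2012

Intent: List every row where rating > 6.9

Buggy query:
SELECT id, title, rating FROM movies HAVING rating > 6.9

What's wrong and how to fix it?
Bug: This is a non-aggregate query (no GROUP BY, no aggregates), so in SQLite the HAVING clause is invalid here; a row-level condition belongs in WHERE

Fix: Replace HAVING with WHERE since the condition applies to individual rows

Corrected query:
SELECT id, title, rating FROM movies WHERE rating > 6.9

Result:
id | title       | rating
---+-------------+-------
4  | Bridesmaids | 7     
5  | Parasite    | 9.5   
6  | John Wick   | 8     
7  | Get Out     | 7.9   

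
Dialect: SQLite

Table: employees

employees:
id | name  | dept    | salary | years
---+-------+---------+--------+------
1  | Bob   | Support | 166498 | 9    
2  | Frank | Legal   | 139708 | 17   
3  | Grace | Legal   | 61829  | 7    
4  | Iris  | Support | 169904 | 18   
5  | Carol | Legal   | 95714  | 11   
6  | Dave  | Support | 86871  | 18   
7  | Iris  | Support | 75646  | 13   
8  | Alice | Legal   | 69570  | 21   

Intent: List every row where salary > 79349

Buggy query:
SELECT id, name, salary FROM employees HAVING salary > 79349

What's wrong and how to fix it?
Bug: This is a non-aggregate query (no GROUP BY, no aggregates), so in SQLite the HAVING clause is invalid here; a row-level condition belongs in WHERE

Fix: Use WHERE for row-level filtering

Corrected query:
SELECT id, name, salary FROM employees WHERE salary > 79349

Result:
id | name  | salary
---+-------+-------
1  | Bob   | 166498
2  | Frank | 139708
4  | Iris  | 169904
5  | Carol | 95714 
6  | Dave  | 86871 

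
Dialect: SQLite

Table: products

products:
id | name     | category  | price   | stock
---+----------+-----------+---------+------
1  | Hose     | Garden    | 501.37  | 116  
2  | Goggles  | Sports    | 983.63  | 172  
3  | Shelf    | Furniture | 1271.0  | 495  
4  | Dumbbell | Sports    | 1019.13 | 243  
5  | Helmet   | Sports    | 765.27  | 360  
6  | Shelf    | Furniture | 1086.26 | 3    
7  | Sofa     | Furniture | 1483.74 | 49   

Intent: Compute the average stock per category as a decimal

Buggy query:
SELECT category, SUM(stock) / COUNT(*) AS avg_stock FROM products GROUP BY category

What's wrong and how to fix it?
Bug: SUM(stock) and COUNT(*) are both integers; the division truncates the fractional part

Fix: Cast one side to REAL so the division keeps the fractional part

Corrected query:
SELECT category, SUM(stock) * 1.0 / COUNT(*) AS avg_stock FROM products GROUP BY category

Result:
category  | avg_stock 
----------+-----------
Furniture | 182.333333
Garden    | 116       
Sports    | 258.333333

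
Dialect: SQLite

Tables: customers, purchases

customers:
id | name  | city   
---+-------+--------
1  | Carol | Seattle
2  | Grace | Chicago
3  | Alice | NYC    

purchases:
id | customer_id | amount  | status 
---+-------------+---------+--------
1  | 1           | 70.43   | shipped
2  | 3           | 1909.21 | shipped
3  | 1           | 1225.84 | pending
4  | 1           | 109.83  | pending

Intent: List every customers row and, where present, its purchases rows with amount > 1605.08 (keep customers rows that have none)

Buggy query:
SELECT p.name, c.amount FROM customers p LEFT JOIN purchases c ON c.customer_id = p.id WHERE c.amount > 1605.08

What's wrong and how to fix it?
Bug: Filtering c.amount in WHERE discards the NULL rows produced by LEFT JOIN, turning it into an inner join

Fix: Move the right-table condition into the ON clause so unmatched parents are kept

Corrected query:
SELECT p.name, c.amount FROM customers p LEFT JOIN purchases c ON c.customer_id = p.id AND c.amount > 1605.08

Result:
name  | amount 
------+--------
Carol | NULL   
Grace | NULL   
Alice | 1909.21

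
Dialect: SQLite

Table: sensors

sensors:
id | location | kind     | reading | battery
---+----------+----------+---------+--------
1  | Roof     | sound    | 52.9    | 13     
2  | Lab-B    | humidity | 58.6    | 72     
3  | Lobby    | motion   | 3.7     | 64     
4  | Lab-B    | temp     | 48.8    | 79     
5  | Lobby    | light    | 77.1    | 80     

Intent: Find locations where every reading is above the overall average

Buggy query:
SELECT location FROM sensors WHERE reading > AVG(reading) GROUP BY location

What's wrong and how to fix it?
Bug: AVG() is an aggregate; it can't sit directly in WHERE

Fix: Use a subquery for AVG and a HAVING MIN(...) filter so the condition holds for every row in the group

Corrected query:
SELECT location FROM sensors GROUP BY location HAVING MIN(reading) > (SELECT AVG(reading) FROM sensors)

Result:
location
--------
Lab-B   
Roof    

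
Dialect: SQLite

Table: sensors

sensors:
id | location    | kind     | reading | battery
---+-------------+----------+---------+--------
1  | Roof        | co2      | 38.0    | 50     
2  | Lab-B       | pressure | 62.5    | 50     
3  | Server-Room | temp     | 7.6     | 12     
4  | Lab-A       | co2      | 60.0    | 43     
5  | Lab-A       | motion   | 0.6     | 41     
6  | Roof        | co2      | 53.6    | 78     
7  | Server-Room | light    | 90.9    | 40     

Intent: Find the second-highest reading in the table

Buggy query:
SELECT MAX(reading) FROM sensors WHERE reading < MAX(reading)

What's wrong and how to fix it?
Bug: The inner MAX is an aggregate inside WHERE, which is not allowed

Fix: Compute the overall MAX in a subquery, then take MAX of rows below it

Corrected query:
SELECT MAX(reading) FROM sensors WHERE reading < (SELECT MAX(reading) FROM sensors)

Result:
MAX(reading)
------------
62.5        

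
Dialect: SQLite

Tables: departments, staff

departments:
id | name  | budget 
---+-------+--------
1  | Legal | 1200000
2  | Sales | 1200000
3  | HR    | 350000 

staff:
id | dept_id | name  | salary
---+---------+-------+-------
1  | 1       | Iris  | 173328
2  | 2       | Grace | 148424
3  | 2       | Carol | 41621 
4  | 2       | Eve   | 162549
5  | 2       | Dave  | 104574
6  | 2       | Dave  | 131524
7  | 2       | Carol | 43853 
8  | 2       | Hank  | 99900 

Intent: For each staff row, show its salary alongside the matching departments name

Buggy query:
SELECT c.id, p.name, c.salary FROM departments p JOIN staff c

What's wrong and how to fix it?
Bug: Missing join condition: each staff row is matched to all departments rows instead of just its own

Fix: Specify the join condition linking the foreign key to the parent id

Corrected query:
SELECT c.id, p.name, c.salary FROM departments p JOIN staff c ON c.dept_id = p.id

Result:
id | name  | salary
---+-------+-------
1  | Legal | 173328
2  | Sales | 148424
3  | Sales | 41621 
4  | Sales | 162549
5  | Sales | 104574
6  | Sales | 131524
7  | Sales | 43853 
8  | Sales | 99900 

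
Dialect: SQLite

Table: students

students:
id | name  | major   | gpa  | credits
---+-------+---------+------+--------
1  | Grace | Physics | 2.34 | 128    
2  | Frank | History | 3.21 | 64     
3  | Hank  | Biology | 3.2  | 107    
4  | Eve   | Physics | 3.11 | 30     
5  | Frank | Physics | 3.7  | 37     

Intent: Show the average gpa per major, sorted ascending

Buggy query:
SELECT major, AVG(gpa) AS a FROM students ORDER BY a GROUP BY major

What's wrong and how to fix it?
Bug: GROUP BY must precede ORDER BY

Fix: Move ORDER BY to the end, after GROUP BY

Corrected query:
SELECT major, AVG(gpa) AS a FROM students GROUP BY major ORDER BY a

Result:
major   | a   
--------+-----
Physics | 3.05
Biology | 3.2 
History | 3.21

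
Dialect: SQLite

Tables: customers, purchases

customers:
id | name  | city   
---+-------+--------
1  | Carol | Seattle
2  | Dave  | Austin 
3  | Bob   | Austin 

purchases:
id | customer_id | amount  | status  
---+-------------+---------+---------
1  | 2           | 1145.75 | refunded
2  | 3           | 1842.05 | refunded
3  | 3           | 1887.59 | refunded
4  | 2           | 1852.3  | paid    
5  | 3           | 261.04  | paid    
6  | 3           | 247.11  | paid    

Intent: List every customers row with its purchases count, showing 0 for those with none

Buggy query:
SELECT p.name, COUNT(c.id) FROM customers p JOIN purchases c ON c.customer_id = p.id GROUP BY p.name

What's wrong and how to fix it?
Bug: INNER JOIN drops customers rows that have no matching purchases rows

Fix: Switch to LEFT JOIN to retain unmatched parent rows

Corrected query:
SELECT p.name, COUNT(c.id) FROM customers p LEFT JOIN purchases c ON c.customer_id = p.id GROUP BY p.name

Result:
name  | COUNT(c.id)
------+------------
Bob   | 4          
Carol | 0          
Dave  | 2          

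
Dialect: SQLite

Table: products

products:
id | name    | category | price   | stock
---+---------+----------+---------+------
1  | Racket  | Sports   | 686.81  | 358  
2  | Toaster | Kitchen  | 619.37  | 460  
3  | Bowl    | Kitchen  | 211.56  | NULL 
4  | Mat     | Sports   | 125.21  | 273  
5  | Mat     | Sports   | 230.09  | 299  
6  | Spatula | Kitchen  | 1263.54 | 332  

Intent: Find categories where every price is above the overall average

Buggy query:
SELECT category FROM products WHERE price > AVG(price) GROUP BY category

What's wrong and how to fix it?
Bug: AVG() is an aggregate; it can't sit directly in WHERE

Fix: Compute the overall average in a scalar subquery and compare each group's MIN against it in HAVING

Corrected query:
SELECT category FROM products GROUP BY category HAVING MIN(price) > (SELECT AVG(price) FROM products)

Result:
(no rows)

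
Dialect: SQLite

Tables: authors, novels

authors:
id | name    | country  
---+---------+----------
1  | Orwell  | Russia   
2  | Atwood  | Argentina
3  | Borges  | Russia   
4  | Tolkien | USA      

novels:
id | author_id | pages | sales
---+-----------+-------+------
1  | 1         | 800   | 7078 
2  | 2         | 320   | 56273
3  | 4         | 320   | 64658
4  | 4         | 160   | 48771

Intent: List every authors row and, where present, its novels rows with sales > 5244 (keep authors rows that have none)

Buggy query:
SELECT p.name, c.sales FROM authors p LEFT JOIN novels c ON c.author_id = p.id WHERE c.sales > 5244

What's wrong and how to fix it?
Bug: Filtering c.sales in WHERE discards the NULL rows produced by LEFT JOIN, turning it into an inner join

Fix: Move the right-table condition into the ON clause so unmatched parents are kept

Corrected query:
SELECT p.name, c.sales FROM authors p LEFT JOIN novels c ON c.author_id = p.id AND c.sales > 5244

Result:
name    | sales
--------+------
Orwell  | 7078 
Atwood  | 56273
Borges  | NULL 
Tolkien | 48771
Tolkien | 64658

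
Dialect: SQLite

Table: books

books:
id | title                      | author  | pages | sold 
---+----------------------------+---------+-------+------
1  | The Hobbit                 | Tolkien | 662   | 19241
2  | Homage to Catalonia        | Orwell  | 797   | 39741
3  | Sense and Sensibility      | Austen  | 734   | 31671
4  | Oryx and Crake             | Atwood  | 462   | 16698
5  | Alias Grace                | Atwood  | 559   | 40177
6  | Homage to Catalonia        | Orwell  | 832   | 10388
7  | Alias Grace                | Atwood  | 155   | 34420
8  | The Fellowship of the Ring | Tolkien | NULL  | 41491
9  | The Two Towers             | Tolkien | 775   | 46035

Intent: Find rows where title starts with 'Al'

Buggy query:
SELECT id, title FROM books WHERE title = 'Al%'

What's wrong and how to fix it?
Bug: '=' compares the literal string including the % character; pattern matching needs LIKE

Fix: Use LIKE for wildcard pattern matching

Corrected query:
SELECT id, title FROM books WHERE title LIKE 'Al%'

Result:
id | title      
---+------------
5  | Alias Grace
7  | Alias Grace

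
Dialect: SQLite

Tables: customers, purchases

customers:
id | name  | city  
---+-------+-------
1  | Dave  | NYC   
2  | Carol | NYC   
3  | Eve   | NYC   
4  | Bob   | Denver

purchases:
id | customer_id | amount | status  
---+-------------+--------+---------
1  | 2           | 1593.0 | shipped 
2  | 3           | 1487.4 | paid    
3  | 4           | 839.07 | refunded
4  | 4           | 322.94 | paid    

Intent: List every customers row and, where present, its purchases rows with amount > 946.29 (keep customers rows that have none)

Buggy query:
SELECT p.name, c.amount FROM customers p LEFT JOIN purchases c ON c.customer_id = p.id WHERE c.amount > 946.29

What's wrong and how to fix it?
Bug: Filtering c.amount in WHERE discards the NULL rows produced by LEFT JOIN, turning it into an inner join

Fix: Put 'c.amount > 946.29' in the JOIN's ON clause instead of WHERE

Corrected query:
SELECT p.name, c.amount FROM customers p LEFT JOIN purchases c ON c.customer_id = p.id AND c.amount > 946.29

Result:
name  | amount
------+-------
Dave  | NULL  
Carol | 1593  
Eve   | 1487.4
Bob   | NULL  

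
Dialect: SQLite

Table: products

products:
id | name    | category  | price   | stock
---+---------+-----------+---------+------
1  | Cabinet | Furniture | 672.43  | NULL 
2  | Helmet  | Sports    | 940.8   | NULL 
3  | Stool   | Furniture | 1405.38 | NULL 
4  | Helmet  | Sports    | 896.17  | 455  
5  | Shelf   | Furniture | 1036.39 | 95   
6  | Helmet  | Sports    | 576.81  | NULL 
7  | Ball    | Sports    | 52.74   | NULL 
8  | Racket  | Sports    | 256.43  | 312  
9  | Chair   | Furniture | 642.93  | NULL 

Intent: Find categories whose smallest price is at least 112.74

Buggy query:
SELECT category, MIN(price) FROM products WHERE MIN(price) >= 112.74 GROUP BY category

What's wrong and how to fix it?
Bug: Aggregates like MIN are computed per group after WHERE runs

Fix: Replace WHERE with HAVING after the GROUP BY

Corrected query:
SELECT category, MIN(price) FROM products GROUP BY category HAVING MIN(price) >= 112.74

Result:
category  | MIN(price)
----------+-----------
Furniture | 642.93    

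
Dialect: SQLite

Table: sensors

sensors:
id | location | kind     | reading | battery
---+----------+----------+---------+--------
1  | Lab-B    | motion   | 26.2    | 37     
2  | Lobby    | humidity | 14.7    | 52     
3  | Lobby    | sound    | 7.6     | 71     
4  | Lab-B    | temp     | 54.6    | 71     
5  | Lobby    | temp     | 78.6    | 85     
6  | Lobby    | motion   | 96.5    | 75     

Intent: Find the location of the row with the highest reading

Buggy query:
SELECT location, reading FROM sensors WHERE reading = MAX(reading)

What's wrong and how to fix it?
Bug: WHERE is evaluated per row; an aggregate over the whole table isn't defined there

Fix: Use a subquery: WHERE reading = (SELECT MAX(reading) FROM sensors)

Corrected query:
SELECT location, reading FROM sensors WHERE reading = (SELECT MAX(reading) FROM sensors)

Result:
location | reading
---------+--------
Lobby    | 96.5   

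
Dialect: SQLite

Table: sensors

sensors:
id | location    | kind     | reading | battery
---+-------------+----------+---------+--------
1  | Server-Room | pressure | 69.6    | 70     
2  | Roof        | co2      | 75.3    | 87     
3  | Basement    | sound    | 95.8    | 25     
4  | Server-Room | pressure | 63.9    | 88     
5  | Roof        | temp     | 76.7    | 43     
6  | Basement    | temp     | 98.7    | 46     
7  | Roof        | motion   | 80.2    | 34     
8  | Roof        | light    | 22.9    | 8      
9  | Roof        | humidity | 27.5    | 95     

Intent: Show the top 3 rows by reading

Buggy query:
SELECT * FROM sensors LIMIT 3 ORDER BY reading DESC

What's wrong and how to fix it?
Bug: LIMIT must come after ORDER BY

Fix: Swap the clauses: ORDER BY first, then LIMIT

Corrected query:
SELECT * FROM sensors ORDER BY reading DESC LIMIT 3

Result:
id | location | kind   | reading | battery
---+----------+--------+---------+--------
6  | Basement | temp   | 98.7    | 46     
3  | Basement | sound  | 95.8    | 25     
7  | Roof     | motion | 80.2    | 34     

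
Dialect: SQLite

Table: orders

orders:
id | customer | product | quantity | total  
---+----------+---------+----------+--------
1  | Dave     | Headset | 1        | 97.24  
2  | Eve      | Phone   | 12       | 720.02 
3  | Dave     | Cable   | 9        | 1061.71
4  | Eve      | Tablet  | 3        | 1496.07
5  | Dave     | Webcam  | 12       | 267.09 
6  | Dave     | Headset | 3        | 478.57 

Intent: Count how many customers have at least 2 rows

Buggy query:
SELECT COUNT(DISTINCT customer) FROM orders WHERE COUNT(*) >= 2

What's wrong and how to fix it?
Bug: WHERE filters individual rows, not groups, so a group-level COUNT is invalid there

Fix: Group first with HAVING COUNT(*) >= 2, then COUNT the resulting groups

Corrected query:
SELECT COUNT(*) FROM (SELECT customer FROM orders GROUP BY customer HAVING COUNT(*) >= 2)

Result:
COUNT(*)
--------
2       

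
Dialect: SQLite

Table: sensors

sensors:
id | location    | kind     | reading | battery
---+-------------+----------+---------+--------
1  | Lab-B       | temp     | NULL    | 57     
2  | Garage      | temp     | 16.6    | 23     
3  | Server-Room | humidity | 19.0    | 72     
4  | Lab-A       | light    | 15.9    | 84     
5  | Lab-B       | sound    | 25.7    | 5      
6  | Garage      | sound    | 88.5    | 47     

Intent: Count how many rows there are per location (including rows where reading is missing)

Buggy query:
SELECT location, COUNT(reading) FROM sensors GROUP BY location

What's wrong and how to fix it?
Bug: COUNT(column) counts non-NULL values only; rows with NULL reading aren't counted

Fix: Replace COUNT(reading) with COUNT(*)

Corrected query:
SELECT location, COUNT(*) FROM sensors GROUP BY location

Result:
location    | COUNT(*)
------------+---------
Garage      | 2       
Lab-A       | 1       
Lab-B       | 2       
Server-Room | 1       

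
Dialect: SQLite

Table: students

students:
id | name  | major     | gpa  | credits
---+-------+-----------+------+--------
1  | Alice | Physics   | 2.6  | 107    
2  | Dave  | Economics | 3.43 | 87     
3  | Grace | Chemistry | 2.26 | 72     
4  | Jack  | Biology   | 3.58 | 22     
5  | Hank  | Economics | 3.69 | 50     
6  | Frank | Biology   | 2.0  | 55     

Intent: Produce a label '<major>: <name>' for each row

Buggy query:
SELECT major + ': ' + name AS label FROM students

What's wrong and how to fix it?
Bug: SQLite uses || for string concatenation; + coerces text to numbers (yielding 0)

Fix: Replace + with || to concatenate text

Corrected query:
SELECT major || ': ' || name AS label FROM students

Result:
label           
----------------
Physics: Alice  
Economics: Dave 
Chemistry: Grace
Biology: Jack   
Economics: Hank 
Biology: Frank  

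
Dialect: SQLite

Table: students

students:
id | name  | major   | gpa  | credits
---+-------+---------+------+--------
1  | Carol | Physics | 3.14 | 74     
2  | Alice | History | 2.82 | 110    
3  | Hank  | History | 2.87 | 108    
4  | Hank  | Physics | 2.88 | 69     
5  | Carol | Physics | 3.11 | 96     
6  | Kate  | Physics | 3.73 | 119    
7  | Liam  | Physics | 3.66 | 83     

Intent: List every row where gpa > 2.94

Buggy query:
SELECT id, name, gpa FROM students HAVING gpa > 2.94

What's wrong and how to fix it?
Bug: This is a non-aggregate query (no GROUP BY, no aggregates), so in SQLite the HAVING clause is invalid here; a row-level condition belongs in WHERE

Fix: Replace HAVING with WHERE since the condition applies to individual rows

Corrected query:
SELECT id, name, gpa FROM students WHERE gpa > 2.94

Result:
id | name  | gpa 
---+-------+-----
1  | Carol | 3.14
5  | Carol | 3.11
6  | Kate  | 3.73
7  | Liam  | 3.66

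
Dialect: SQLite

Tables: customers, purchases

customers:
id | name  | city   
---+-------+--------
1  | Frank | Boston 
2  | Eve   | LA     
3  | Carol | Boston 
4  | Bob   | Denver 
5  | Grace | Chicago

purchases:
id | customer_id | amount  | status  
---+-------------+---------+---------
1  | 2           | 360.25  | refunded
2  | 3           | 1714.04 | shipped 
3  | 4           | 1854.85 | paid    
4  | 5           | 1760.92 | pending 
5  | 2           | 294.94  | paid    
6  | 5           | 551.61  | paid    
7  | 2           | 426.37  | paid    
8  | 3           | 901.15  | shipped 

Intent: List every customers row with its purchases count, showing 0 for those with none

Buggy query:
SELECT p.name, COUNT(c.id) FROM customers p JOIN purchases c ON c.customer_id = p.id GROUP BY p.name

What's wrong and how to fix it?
Bug: An inner join excludes parents with zero children

Fix: Use LEFT JOIN so parents without children still appear (COUNT(c.id) gives 0)

Corrected query:
SELECT p.name, COUNT(c.id) FROM customers p LEFT JOIN purchases c ON c.customer_id = p.id GROUP BY p.name

Result:
name  | COUNT(c.id)
------+------------
Bob   | 1          
Carol | 2          
Eve   | 3          
Frank | 0          
Grace | 2          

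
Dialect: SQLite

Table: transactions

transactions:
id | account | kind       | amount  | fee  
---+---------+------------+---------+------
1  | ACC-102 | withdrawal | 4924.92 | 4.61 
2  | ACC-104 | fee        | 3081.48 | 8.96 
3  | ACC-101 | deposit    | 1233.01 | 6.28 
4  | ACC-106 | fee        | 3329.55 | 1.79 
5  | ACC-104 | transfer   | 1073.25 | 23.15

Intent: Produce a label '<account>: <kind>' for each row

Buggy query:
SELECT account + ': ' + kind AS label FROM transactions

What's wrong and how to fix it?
Bug: '+' is numeric addition; on text columns SQLite converts them to 0 instead of concatenating

Fix: Use the || operator for string concatenation

Corrected query:
SELECT account || ': ' || kind AS label FROM transactions

Result:
label              
-------------------
ACC-102: withdrawal
ACC-104: fee       
ACC-101: deposit   
ACC-106: fee       
ACC-104: transfer  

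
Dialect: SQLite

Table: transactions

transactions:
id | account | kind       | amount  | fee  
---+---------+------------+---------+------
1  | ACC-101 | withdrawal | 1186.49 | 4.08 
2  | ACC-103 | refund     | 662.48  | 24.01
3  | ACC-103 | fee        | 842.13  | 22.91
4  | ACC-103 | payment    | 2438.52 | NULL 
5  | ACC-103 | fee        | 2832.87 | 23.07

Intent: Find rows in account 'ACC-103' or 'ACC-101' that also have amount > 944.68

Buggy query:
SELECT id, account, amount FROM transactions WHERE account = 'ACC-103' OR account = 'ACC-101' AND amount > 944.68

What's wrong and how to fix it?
Bug: AND binds tighter than OR, so this parses as account = 'ACC-103' OR (account = 'ACC-101' AND amount > 944.68)

Fix: Add parentheses around the OR so the AND applies to both alternatives

Corrected query:
SELECT id, account, amount FROM transactions WHERE (account = 'ACC-103' OR account = 'ACC-101') AND amount > 944.68

Result:
id | account | amount 
---+---------+--------
1  | ACC-101 | 1186.49
4  | ACC-103 | 2438.52
5  | ACC-103 | 2832.87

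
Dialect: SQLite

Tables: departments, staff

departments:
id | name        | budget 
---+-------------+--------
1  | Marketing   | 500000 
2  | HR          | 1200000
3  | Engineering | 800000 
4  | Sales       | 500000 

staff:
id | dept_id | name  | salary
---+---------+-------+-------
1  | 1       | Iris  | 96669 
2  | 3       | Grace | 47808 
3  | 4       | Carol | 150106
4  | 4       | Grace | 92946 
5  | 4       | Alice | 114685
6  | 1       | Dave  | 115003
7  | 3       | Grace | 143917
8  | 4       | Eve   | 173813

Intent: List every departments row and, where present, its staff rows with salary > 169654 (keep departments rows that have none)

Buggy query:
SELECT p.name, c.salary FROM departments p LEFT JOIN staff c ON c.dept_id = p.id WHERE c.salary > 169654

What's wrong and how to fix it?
Bug: Filtering c.salary in WHERE discards the NULL rows produced by LEFT JOIN, turning it into an inner join

Fix: Put 'c.salary > 169654' in the JOIN's ON clause instead of WHERE

Corrected query:
SELECT p.name, c.salary FROM departments p LEFT JOIN staff c ON c.dept_id = p.id AND c.salary > 169654

Result:
name        | salary
------------+-------
Marketing   | NULL  
HR          | NULL  
Engineering | NULL  
Sales       | 173813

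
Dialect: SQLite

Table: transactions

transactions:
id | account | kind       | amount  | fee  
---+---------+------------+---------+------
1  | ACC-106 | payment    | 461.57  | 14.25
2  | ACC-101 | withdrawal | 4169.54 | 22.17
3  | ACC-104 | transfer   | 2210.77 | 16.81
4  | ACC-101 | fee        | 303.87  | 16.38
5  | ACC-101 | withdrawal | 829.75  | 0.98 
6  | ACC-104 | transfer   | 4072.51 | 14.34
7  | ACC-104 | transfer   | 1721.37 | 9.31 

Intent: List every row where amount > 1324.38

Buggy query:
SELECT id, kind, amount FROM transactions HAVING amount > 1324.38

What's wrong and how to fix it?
Bug: This is a non-aggregate query (no GROUP BY, no aggregates), so in SQLite the HAVING clause is invalid here; a row-level condition belongs in WHERE

Fix: Replace HAVING with WHERE since the condition applies to individual rows

Corrected query:
SELECT id, kind, amount FROM transactions WHERE amount > 1324.38

Result:
id | kind       | amount 
---+------------+--------
2  | withdrawal | 4169.54
3  | transfer   | 2210.77
6  | transfer   | 4072.51
7  | transfer   | 1721.37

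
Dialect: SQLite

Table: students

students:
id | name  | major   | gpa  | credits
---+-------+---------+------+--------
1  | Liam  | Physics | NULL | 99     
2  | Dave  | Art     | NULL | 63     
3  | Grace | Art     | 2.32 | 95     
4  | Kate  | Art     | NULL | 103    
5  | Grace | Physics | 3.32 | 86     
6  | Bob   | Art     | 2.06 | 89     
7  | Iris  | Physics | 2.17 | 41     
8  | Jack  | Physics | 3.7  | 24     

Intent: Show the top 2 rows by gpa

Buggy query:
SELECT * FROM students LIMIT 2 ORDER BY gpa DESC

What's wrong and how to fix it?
Bug: LIMIT must come after ORDER BY

Fix: Sort with ORDER BY, then apply LIMIT

Corrected query:
SELECT * FROM students ORDER BY gpa DESC LIMIT 2

Result:
id | name  | major   | gpa  | credits
---+-------+---------+------+--------
8  | Jack  | Physics | 3.7  | 24     
5  | Grace | Physics | 3.32 | 86     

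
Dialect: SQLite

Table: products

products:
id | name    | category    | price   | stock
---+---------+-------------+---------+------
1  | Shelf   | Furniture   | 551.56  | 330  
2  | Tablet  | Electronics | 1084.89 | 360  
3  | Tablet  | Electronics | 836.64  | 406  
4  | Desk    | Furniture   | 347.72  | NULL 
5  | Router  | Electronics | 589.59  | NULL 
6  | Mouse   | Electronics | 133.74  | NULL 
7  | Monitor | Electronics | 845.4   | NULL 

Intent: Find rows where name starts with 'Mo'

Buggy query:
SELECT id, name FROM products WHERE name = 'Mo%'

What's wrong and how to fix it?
Bug: Wildcards only work with LIKE; '=' treats '%' as a literal character

Fix: Replace '=' with LIKE so 'Mo%' is treated as a pattern

Corrected query:
SELECT id, name FROM products WHERE name LIKE 'Mo%'

Result:
id | name   
---+--------
6  | Mouse  
7  | Monitor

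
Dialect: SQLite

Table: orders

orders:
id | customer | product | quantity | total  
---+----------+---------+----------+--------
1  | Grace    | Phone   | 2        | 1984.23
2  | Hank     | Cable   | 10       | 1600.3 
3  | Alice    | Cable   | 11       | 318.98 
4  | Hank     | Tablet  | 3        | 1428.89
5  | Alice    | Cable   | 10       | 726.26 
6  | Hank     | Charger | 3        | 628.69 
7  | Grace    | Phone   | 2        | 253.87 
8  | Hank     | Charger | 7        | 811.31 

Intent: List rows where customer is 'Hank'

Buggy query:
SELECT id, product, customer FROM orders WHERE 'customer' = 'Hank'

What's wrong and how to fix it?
Bug: 'customer' in single quotes is a string literal, not the column; the comparison is literal-vs-literal and never true

Fix: Remove the quotes around the column name (or use double quotes for an identifier)

Corrected query:
SELECT id, product, customer FROM orders WHERE customer = 'Hank'

Result:
id | product | customer
---+---------+---------
2  | Cable   | Hank    
4  | Tablet  | Hank    
6  | Charger | Hank    
8  | Charger | Hank    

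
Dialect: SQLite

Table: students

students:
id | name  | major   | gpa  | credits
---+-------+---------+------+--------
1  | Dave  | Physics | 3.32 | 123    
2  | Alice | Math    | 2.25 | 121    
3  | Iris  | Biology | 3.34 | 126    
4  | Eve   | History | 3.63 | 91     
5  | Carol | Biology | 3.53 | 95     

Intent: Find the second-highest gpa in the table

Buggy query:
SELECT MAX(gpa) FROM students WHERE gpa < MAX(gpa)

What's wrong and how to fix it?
Bug: The inner MAX is an aggregate inside WHERE, which is not allowed

Fix: Compute the overall MAX in a subquery, then take MAX of rows below it

Corrected query:
SELECT MAX(gpa) FROM students WHERE gpa < (SELECT MAX(gpa) FROM students)

Result:
MAX(gpa)
--------
3.53    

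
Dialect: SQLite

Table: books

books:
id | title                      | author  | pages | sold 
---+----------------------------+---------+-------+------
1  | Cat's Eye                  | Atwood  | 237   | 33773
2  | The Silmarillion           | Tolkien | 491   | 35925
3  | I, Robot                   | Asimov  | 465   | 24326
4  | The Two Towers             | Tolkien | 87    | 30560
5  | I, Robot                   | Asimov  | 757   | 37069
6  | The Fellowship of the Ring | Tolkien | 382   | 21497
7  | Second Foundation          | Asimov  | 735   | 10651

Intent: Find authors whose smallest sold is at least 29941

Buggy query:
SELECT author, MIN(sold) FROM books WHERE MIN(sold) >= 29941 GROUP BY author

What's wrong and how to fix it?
Bug: MIN() in WHERE is a misuse of aggregate

Fix: Use HAVING for the per-group MIN condition

Corrected query:
SELECT author, MIN(sold) FROM books GROUP BY author HAVING MIN(sold) >= 29941

Result:
author | MIN(sold)
-------+----------
Atwood | 33773    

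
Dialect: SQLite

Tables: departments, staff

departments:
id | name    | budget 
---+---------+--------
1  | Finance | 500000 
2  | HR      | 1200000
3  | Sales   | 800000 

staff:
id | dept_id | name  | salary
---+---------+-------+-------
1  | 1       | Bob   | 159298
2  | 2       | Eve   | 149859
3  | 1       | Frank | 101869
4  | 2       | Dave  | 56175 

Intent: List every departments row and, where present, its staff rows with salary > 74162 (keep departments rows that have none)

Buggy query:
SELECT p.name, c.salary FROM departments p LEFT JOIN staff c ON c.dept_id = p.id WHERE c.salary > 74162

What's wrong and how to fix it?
Bug: Filtering c.salary in WHERE discards the NULL rows produced by LEFT JOIN, turning it into an inner join

Fix: Move the right-table condition into the ON clause so unmatched parents are kept

Corrected query:
SELECT p.name, c.salary FROM departments p LEFT JOIN staff c ON c.dept_id = p.id AND c.salary > 74162

Result:
name    | salary
--------+-------
Finance | 101869
Finance | 159298
HR      | 149859
Sales   | NULL  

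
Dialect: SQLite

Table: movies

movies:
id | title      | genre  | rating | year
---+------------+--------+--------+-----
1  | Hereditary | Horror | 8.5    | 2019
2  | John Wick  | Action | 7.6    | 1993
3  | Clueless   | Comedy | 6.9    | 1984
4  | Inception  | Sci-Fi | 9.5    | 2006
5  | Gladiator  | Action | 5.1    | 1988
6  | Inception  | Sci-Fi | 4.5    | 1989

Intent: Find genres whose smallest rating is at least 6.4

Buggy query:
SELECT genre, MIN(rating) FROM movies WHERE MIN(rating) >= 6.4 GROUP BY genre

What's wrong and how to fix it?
Bug: MIN() in WHERE is a misuse of aggregate

Fix: Replace WHERE with HAVING after the GROUP BY

Corrected query:
SELECT genre, MIN(rating) FROM movies GROUP BY genre HAVING MIN(rating) >= 6.4

Result:
genre  | MIN(rating)
-------+------------
Comedy | 6.9        
Horror | 8.5        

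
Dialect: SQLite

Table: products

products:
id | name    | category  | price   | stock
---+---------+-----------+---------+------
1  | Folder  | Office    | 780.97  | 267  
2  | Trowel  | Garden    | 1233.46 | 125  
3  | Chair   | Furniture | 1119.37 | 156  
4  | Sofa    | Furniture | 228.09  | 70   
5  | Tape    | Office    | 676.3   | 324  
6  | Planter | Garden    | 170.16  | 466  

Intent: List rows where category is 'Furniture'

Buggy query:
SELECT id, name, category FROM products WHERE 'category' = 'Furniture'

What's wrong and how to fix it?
Bug: 'category' in single quotes is a string literal, not the column; the comparison is literal-vs-literal and never true

Fix: Remove the quotes around the column name (or use double quotes for an identifier)

Corrected query:
SELECT id, name, category FROM products WHERE category = 'Furniture'

Result:
id | name  | category 
---+-------+----------
3  | Chair | Furniture
4  | Sofa  | Furniture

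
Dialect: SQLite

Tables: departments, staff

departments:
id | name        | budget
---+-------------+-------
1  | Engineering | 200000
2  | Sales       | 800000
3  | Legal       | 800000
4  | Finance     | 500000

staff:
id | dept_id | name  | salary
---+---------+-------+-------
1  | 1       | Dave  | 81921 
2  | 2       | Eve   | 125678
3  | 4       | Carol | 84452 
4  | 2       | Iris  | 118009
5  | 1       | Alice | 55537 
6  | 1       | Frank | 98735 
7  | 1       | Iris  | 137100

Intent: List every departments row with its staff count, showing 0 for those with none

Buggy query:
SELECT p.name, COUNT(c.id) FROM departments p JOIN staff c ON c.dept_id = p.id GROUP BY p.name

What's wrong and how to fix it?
Bug: INNER JOIN drops departments rows that have no matching staff rows

Fix: Use LEFT JOIN so parents without children still appear (COUNT(c.id) gives 0)

Corrected query:
SELECT p.name, COUNT(c.id) FROM departments p LEFT JOIN staff c ON c.dept_id = p.id GROUP BY p.name

Result:
name        | COUNT(c.id)
------------+------------
Engineering | 4          
Finance     | 1          
Legal       | 0          
Sales       | 2          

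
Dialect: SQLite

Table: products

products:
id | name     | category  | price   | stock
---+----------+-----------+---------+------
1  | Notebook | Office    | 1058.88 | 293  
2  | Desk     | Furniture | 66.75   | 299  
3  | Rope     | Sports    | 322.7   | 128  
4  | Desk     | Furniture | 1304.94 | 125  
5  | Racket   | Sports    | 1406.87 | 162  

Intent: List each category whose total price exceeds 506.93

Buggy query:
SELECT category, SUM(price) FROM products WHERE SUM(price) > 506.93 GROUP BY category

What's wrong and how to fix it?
Bug: WHERE runs before GROUP BY, so aggregates aren't available there

Fix: Move the aggregate condition to a HAVING clause

Corrected query:
SELECT category, SUM(price) FROM products GROUP BY category HAVING SUM(price) > 506.93

Result:
category  | SUM(price)
----------+-----------
Furniture | 1371.69   
Office    | 1058.88   
Sports    | 1729.57   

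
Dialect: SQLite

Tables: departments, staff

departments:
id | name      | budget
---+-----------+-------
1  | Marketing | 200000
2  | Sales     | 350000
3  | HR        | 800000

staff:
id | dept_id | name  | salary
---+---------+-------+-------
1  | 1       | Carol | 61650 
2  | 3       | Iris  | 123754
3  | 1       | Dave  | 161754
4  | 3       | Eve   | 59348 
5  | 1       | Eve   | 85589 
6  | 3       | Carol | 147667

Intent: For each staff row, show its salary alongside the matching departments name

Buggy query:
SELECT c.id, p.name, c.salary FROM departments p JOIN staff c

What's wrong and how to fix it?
Bug: JOIN with no ON clause produces a cartesian product; every staff row pairs with every departments row

Fix: Add ON c.dept_id = p.id to the JOIN

Corrected query:
SELECT c.id, p.name, c.salary FROM departments p JOIN staff c ON c.dept_id = p.id

Result:
id | name      | salary
---+-----------+-------
1  | Marketing | 61650 
2  | HR        | 123754
3  | Marketing | 161754
4  | HR        | 59348 
5  | Marketing | 85589 
6  | HR        | 147667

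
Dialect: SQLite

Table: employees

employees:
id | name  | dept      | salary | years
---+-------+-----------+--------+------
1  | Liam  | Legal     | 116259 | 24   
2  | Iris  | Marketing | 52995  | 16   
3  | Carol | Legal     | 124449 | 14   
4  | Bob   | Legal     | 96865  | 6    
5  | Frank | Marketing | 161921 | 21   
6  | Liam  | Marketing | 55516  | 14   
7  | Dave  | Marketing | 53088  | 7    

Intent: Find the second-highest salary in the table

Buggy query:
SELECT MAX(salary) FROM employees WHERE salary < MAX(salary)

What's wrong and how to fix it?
Bug: MAX(salary) on the right of the comparison is an aggregate-in-WHERE error

Fix: Put the inner MAX in a scalar subquery

Corrected query:
SELECT MAX(salary) FROM employees WHERE salary < (SELECT MAX(salary) FROM employees)

Result:
MAX(salary)
-----------
124449     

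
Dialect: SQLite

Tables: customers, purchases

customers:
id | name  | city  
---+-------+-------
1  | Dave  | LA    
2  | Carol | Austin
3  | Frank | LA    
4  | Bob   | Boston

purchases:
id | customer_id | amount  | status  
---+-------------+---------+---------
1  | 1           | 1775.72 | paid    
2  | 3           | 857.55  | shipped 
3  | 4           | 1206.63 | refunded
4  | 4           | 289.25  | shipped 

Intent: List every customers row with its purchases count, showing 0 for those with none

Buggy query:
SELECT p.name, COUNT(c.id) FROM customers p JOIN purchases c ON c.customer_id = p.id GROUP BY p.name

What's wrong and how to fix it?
Bug: INNER JOIN drops customers rows that have no matching purchases rows

Fix: Switch to LEFT JOIN to retain unmatched parent rows

Corrected query:
SELECT p.name, COUNT(c.id) FROM customers p LEFT JOIN purchases c ON c.customer_id = p.id GROUP BY p.name

Result:
name  | COUNT(c.id)
------+------------
Bob   | 2          
Carol | 0          
Dave  | 1          
Frank | 1          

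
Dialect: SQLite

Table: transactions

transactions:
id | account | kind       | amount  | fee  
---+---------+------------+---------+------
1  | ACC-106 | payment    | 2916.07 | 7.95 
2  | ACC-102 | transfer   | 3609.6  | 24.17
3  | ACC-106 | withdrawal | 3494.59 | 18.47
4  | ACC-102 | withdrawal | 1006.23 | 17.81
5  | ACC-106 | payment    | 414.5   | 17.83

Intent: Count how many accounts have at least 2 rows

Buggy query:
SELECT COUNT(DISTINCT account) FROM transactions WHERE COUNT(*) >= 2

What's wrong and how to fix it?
Bug: WHERE filters individual rows, not groups, so a group-level COUNT is invalid there

Fix: Group first with HAVING COUNT(*) >= 2, then COUNT the resulting groups

Corrected query:
SELECT COUNT(*) FROM (SELECT account FROM transactions GROUP BY account HAVING COUNT(*) >= 2)

Result:
COUNT(*)
--------
2       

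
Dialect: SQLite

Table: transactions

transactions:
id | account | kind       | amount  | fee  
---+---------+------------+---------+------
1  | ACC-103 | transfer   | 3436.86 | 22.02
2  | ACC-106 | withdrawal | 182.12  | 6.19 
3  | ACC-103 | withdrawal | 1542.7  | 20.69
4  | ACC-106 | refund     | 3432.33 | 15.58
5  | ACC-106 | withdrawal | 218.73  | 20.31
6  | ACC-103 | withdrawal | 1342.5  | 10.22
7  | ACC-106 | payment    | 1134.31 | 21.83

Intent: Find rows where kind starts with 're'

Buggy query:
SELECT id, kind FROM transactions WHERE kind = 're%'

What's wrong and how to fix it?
Bug: Wildcards only work with LIKE; '=' treats '%' as a literal character

Fix: Replace '=' with LIKE so 're%' is treated as a pattern

Corrected query:
SELECT id, kind FROM transactions WHERE kind LIKE 're%'

Result:
id | kind  
---+-------
4  | refund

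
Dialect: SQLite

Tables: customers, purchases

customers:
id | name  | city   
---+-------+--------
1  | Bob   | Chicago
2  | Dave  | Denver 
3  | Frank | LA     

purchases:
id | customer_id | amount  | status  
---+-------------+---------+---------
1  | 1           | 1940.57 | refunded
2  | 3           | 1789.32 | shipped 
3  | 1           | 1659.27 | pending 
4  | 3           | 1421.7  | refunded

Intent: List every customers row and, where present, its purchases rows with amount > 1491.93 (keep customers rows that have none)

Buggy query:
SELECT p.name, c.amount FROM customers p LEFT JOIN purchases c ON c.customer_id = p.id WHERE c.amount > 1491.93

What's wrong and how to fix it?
Bug: Filtering c.amount in WHERE discards the NULL rows produced by LEFT JOIN, turning it into an inner join

Fix: Move the right-table condition into the ON clause so unmatched parents are kept

Corrected query:
SELECT p.name, c.amount FROM customers p LEFT JOIN purchases c ON c.customer_id = p.id AND c.amount > 1491.93

Result:
name  | amount 
------+--------
Bob   | 1659.27
Bob   | 1940.57
Dave  | NULL   
Frank | 1789.32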